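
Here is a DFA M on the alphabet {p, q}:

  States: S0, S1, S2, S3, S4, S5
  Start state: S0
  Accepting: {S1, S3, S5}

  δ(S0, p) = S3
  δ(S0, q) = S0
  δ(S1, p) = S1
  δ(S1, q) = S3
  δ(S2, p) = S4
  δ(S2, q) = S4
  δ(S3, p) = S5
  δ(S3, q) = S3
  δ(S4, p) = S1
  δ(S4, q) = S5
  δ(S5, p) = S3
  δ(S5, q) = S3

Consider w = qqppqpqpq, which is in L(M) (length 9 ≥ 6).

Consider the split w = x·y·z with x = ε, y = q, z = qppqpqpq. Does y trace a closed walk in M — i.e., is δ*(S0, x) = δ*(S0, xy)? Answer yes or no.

Run of M on the first 1 characters of w = q:
  step 0: S0  (start)
  step 1: S0  (read q: S0→S0)

After x (step 0): S0. After xy (step 1): S0.
They match, so y = q drives M around a cycle from S0 back to itself; pumping y any number of times keeps M in S0 before reading z, and xyⁱz ∈ L(M) for every i ≥ 0.

yes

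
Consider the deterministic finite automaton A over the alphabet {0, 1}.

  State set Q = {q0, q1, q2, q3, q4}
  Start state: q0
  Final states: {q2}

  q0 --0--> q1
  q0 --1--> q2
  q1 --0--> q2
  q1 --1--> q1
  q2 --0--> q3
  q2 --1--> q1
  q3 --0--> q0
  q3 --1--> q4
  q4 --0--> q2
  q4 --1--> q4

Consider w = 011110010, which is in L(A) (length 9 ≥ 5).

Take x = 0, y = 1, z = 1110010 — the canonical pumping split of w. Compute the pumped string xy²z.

xy^2z = 0·1·1·1110010 = 0111110010.
Reading y = 1 takes A from q1 back to q1, so after x·y·y the machine is still in q1, and z then leads to the accepting state q2. Hence 0111110010 ∈ L(A).

0111110010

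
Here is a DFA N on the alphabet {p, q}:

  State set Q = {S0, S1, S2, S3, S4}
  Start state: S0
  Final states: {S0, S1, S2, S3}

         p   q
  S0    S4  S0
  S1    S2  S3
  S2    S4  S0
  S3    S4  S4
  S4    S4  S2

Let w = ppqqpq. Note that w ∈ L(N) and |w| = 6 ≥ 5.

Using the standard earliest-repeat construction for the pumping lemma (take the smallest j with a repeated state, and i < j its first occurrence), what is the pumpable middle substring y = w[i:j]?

p

State sequence: S0 -p-> S4 -p-> S4 -q-> S2 -q-> S0 -p-> S4 -q-> S2
First repeat at step 2: S4 was already visited.

So i = 1, j = 2, giving x = w[0:1] = p, y = w[1:2] = p, z = w[2:6] = qqpq.
Check: |xy| = 2 ≤ 5 and |y| = 1 ≥ 1. Reading y takes N from S4 back to S4, so every xyⁱz is accepted.
Since N has 5 states, any run of length ≥ 5 visits 5+1 states, so by pigeonhole some state repeats within the first 5 steps — that repeat gives the pumpable loop.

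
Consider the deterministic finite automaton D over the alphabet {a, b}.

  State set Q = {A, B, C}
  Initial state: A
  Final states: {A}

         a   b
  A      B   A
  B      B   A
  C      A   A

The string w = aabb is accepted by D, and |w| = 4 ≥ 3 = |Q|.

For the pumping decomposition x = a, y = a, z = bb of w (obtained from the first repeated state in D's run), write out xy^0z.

xy⁰z = xz = a·bb = abb.
Reading y = a takes D from B back to B, so after x the machine is still in B, and z then leads to the accepting state A. Hence abb ∈ L(D).

abb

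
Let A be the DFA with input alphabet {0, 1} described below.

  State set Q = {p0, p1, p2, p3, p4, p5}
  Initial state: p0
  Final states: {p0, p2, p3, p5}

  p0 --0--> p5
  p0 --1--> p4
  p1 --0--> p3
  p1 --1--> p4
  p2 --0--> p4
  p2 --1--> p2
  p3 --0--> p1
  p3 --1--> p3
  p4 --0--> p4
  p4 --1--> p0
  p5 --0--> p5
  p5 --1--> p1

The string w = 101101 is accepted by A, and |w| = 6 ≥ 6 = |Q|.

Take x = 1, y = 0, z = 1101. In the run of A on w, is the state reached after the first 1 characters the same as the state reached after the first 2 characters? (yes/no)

Run of A on the first 2 characters of w = 1 0:
  step 0: p0  (start)
  step 1: p4  (read 1: p0→p4)
  step 2: p4  (read 0: p4→p4)

After x (step 1): p4. After xy (step 2): p4.
They match, so y = 0 drives A around a cycle from p4 back to itself; pumping y any number of times keeps A in p4 before reading z, and xyⁱz ∈ L(A) for every i ≥ 0.

yes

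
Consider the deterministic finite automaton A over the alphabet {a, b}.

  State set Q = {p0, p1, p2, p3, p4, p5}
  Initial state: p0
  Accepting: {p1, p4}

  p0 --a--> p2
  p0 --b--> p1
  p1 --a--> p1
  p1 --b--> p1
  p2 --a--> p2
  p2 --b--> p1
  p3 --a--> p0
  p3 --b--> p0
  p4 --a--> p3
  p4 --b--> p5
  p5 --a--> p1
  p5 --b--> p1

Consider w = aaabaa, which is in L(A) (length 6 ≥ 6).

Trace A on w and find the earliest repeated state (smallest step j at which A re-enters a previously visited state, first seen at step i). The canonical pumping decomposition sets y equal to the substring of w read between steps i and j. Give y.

a

State sequence: p0 -a-> p2 -a-> p2 -a-> p2 -b-> p1 -a-> p1 -a-> p1
First repeat at step 2: p2 was already visited.

So i = 1, j = 2, giving x = w[0:1] = a, y = w[1:2] = a, z = w[2:6] = abaa.
Check: |xy| = 2 ≤ 6 and |y| = 1 ≥ 1. Reading y takes A from p2 back to p2, so every xyⁱz is accepted.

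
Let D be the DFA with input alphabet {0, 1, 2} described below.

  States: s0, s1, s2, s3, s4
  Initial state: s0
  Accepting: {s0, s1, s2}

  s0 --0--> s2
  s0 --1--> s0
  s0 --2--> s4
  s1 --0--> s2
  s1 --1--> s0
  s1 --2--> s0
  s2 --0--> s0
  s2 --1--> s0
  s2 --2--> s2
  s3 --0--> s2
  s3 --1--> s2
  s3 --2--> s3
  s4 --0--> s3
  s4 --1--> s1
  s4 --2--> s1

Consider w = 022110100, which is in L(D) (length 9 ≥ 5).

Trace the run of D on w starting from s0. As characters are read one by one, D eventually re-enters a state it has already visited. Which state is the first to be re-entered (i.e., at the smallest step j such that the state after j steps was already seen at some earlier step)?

Run of D on w = 0 2 2 1 1 0 1 0 0:
  step 0: s0  (start)
  step 1: s2  (read 0: s0→s2)
  step 2: s2  (read 2: s2→s2)   ← first repeat (s2 seen earlier)
  step 3: s2  (read 2: s2→s2)
  step 4: s0  (read 1: s2→s0)
  step 5: s0  (read 1: s0→s0)
  step 6: s2  (read 0: s0→s2)
  step 7: s0  (read 1: s2→s0)
  step 8: s2  (read 0: s0→s2)
  step 9: s0  (read 0: s2→s0)

The earliest repeat is at step j = 2: D is in s2, which it already visited at step i = 1.
Pumping length from the standard proof: p = 5 (the number of states). The repeated state found above gives |xy| = j ≤ 5 and |y| = j − i ≥ 1.

s2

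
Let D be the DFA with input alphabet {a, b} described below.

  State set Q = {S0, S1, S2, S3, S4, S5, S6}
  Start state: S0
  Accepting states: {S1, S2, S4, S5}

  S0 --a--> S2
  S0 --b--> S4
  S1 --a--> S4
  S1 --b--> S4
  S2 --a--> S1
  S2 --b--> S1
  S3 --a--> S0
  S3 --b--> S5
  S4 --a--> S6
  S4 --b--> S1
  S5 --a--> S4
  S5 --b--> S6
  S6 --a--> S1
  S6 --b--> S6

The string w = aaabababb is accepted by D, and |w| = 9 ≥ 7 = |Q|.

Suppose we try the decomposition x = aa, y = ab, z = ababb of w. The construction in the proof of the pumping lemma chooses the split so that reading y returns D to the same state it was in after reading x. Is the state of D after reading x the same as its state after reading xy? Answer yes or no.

State sequence: S0 -a-> S2 -a-> S1 -a-> S4 -b-> S1

After x (step 2): S1. After xy (step 4): S1.
They match, so y = ab drives D around a cycle from S1 back to itself; pumping y any number of times keeps D in S1 before reading z, and xyⁱz ∈ L(D) for every i ≥ 0.

yes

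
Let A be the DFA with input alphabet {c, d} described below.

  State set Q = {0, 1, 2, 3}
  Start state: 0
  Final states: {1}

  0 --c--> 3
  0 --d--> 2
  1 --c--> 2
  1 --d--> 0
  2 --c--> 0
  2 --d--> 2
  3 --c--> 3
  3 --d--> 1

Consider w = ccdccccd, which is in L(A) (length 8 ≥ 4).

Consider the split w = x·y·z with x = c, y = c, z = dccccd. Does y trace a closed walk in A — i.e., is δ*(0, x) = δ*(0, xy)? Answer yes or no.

yes

Run of A on the first 2 characters of w = c c:
  step 0: 0  (start)
  step 1: 3  (read c: 0→3)
  step 2: 3  (read c: 3→3)

After x (step 1): 3. After xy (step 2): 3.
They match, so y = c drives A around a cycle from 3 back to itself; pumping y any number of times keeps A in 3 before reading z, and xyⁱz ∈ L(A) for every i ≥ 0.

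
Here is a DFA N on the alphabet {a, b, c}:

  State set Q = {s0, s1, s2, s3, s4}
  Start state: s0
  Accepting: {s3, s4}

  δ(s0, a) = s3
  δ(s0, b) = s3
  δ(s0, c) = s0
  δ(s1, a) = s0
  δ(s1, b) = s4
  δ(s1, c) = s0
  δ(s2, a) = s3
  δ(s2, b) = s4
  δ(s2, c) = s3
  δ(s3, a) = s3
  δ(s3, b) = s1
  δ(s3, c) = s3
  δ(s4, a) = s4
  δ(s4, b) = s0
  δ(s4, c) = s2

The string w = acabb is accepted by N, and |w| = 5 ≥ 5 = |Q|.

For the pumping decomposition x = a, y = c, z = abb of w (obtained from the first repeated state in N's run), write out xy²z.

accabb

xy^2z = a·c·c·abb = accabb.
Reading y = c takes N from s3 back to s3, so after x·y·y the machine is still in s3, and z then leads to the accepting state s4. Hence accabb ∈ L(N).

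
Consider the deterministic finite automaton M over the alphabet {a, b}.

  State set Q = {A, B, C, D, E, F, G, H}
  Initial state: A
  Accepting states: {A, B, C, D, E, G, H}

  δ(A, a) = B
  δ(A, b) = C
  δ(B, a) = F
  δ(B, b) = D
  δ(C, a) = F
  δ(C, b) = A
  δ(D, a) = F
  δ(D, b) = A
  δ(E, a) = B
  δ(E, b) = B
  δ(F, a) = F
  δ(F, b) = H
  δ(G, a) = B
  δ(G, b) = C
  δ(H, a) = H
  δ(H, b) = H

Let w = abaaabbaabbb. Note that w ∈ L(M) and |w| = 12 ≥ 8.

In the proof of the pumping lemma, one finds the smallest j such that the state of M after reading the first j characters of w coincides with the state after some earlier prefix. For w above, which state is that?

Run of M on w = a b a a a b b a a b b b:
  step 0: A  (start)
  step 1: B  (read a: A→B)
  step 2: D  (read b: B→D)
  step 3: F  (read a: D→F)
  step 4: F  (read a: F→F)   ← first repeat (F seen earlier)
  step 5: F  (read a: F→F)
  step 6: H  (read b: F→H)
  step 7: H  (read b: H→H)
  step 8: H  (read a: H→H)
  step 9: H  (read a: H→H)
  step 10: H  (read b: H→H)
  step 11: H  (read b: H→H)
  step 12: H  (read b: H→H)

The earliest repeat is at step j = 4: M is in F, which it already visited at step i = 3.
Since M has 8 states, any run of length ≥ 8 visits 8+1 states, so by pigeonhole some state repeats within the first 8 steps — that repeat gives the pumpable loop.

F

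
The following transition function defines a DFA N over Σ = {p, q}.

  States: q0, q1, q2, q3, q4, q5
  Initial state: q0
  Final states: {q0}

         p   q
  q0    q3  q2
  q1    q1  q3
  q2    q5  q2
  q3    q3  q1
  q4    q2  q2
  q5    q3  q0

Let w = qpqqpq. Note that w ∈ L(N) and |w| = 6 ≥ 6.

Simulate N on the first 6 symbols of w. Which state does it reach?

Run of N on the first 6 characters of w = q p q q p q:
  step 0: q0  (start)
  step 1: q2  (read q: q0→q2)
  step 2: q5  (read p: q2→q5)
  step 3: q0  (read q: q5→q0)
  step 4: q2  (read q: q0→q2)
  step 5: q5  (read p: q2→q5)
  step 6: q0  (read q: q5→q0)

After reading 6 characters, N is in state q0.
(This kind of state-tracing is the core of the pumping-lemma construction: with 6 states, pigeonhole forces a repeat within the first 6 steps.)

q0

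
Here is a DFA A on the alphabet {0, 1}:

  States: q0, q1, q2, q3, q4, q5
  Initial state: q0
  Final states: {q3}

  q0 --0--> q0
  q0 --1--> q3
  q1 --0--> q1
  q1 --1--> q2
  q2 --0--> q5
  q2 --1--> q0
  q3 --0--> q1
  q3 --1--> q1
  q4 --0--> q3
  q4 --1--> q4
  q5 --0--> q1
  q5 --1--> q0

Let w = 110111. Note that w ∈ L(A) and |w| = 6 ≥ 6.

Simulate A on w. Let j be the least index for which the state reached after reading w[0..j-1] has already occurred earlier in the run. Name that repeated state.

q1

State sequence: q0 -1-> q3 -1-> q1 -0-> q1 -1-> q2 -1-> q0 -1-> q3
First repeat at step 3: q1 was already visited.

The earliest repeat is at step j = 3: A is in q1, which it already visited at step i = 2.
Pumping length from the standard proof: p = 6 (the number of states). The repeated state found above gives |xy| = j ≤ 6 and |y| = j − i ≥ 1.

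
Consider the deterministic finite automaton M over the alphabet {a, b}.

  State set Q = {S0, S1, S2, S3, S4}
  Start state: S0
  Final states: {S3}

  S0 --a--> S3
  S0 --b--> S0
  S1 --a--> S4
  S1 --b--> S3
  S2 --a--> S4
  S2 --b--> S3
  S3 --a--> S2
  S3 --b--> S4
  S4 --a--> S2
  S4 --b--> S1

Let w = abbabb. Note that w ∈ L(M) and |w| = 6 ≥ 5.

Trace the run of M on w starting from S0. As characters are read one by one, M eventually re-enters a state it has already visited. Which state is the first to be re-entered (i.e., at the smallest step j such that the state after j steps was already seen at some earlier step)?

Run of M on w = a b b a b b:
  step 0: S0  (start)
  step 1: S3  (read a: S0→S3)
  step 2: S4  (read b: S3→S4)
  step 3: S1  (read b: S4→S1)
  step 4: S4  (read a: S1→S4)   ← first repeat (S4 seen earlier)
  step 5: S1  (read b: S4→S1)
  step 6: S3  (read b: S1→S3)

The earliest repeat is at step j = 4: M is in S4, which it already visited at step i = 2.

S4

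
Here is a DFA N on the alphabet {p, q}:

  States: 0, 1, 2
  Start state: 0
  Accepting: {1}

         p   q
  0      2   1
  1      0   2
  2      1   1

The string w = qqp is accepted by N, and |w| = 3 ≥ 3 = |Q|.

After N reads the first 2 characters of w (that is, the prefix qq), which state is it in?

2

Run of N on the first 2 characters of w = q q:
  step 0: 0  (start)
  step 1: 1  (read q: 0→1)
  step 2: 2  (read q: 1→2)

After reading 2 characters, N is in state 2.
(This kind of state-tracing is the core of the pumping-lemma construction: with 3 states, pigeonhole forces a repeat within the first 3 steps.)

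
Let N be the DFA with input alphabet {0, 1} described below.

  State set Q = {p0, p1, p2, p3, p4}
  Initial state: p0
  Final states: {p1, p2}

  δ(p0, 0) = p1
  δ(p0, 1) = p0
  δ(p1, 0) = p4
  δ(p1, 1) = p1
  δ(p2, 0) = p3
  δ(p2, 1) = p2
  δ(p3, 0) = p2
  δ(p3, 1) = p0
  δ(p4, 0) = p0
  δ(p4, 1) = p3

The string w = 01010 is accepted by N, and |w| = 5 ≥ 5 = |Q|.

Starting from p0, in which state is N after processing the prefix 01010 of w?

p2

Run of N on the first 5 characters of w = 0 1 0 1 0:
  step 0: p0  (start)
  step 1: p1  (read 0: p0→p1)
  step 2: p1  (read 1: p1→p1)
  step 3: p4  (read 0: p1→p4)
  step 4: p3  (read 1: p4→p3)
  step 5: p2  (read 0: p3→p2)

After reading 5 characters, N is in state p2.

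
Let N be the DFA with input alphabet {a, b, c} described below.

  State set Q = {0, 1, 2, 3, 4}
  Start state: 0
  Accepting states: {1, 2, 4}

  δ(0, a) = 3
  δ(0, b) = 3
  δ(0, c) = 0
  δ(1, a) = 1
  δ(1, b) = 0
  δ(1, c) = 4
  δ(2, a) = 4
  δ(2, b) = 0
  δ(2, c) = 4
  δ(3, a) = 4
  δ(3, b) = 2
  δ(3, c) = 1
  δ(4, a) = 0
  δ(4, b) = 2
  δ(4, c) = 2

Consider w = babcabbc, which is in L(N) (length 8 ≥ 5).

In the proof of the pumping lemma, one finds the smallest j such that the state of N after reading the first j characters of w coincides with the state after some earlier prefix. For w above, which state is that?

4

State sequence: 0 -b-> 3 -a-> 4 -b-> 2 -c-> 4 -a-> 0 -b-> 3 -b-> 2 -c-> 4
First repeat at step 4: 4 was already visited.

The earliest repeat is at step j = 4: N is in 4, which it already visited at step i = 2.
Since N has 5 states, any run of length ≥ 5 visits 5+1 states, so by pigeonhole some state repeats within the first 5 steps — that repeat gives the pumpable loop.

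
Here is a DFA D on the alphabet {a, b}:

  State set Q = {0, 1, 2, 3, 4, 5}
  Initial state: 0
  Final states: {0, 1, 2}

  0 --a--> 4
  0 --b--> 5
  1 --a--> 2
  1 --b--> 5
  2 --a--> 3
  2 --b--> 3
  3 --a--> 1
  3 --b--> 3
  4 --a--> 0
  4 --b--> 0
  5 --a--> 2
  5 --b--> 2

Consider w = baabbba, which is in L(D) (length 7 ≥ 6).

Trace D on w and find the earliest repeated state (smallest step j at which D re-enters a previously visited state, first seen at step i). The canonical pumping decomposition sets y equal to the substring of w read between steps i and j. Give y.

State sequence: 0 -b-> 5 -a-> 2 -a-> 3 -b-> 3 -b-> 3 -b-> 3 -a-> 1
First repeat at step 4: 3 was already visited.

So i = 3, j = 4, giving x = w[0:3] = baa, y = w[3:4] = b, z = w[4:7] = bba.
Check: |xy| = 4 ≤ 6 and |y| = 1 ≥ 1. Reading y takes D from 3 back to 3, so every xyⁱz is accepted.
With |Q| = 6, pigeonhole forces a state repeat no later than step 6; the substring read between the first and second visits to that state can be pumped.

b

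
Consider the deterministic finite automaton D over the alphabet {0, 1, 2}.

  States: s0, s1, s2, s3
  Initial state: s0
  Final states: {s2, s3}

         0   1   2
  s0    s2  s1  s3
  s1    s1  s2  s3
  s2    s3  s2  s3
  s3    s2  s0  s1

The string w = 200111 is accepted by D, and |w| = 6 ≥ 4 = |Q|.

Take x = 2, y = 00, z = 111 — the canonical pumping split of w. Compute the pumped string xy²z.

20000111

xy^2z = 2·00·00·111 = 20000111.
Reading y = 00 takes D from s3 back to s3, so after x·y·y the machine is still in s3, and z then leads to the accepting state s2. Hence 20000111 ∈ L(D).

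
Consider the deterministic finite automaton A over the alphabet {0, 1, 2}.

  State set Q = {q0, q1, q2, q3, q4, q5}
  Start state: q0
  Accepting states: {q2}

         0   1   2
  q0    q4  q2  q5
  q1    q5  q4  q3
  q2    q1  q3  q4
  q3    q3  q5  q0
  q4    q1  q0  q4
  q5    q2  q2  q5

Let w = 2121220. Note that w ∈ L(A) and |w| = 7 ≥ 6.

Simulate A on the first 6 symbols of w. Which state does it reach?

q5

State sequence: q0 -2-> q5 -1-> q2 -2-> q4 -1-> q0 -2-> q5 -2-> q5

After reading 6 characters, A is in state q5.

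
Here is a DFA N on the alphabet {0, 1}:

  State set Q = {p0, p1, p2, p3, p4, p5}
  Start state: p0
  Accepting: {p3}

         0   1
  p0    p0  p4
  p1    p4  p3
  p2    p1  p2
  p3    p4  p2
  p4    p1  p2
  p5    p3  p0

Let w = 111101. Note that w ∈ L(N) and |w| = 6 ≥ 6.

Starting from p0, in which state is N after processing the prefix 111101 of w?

Run of N on the first 6 characters of w = 1 1 1 1 0 1:
  step 0: p0  (start)
  step 1: p4  (read 1: p0→p4)
  step 2: p2  (read 1: p4→p2)
  step 3: p2  (read 1: p2→p2)
  step 4: p2  (read 1: p2→p2)
  step 5: p1  (read 0: p2→p1)
  step 6: p3  (read 1: p1→p3)

After reading 6 characters, N is in state p3.
(This kind of state-tracing is the core of the pumping-lemma construction: with 6 states, pigeonhole forces a repeat within the first 6 steps.)

p3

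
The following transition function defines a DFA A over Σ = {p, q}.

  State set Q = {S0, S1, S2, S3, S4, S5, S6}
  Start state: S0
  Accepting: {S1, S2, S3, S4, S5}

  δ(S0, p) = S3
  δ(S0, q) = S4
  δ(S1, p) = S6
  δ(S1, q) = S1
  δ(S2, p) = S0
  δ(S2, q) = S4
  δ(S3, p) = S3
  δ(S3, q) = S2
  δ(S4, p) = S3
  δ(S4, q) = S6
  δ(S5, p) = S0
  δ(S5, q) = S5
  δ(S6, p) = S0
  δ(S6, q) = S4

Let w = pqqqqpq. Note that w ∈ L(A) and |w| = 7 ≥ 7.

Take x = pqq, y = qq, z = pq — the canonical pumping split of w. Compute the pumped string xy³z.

pqqqqqqqqpq

xy^3z = pqq·qq·qq·qq·pq = pqqqqqqqqpq.
Reading y = qq takes A from S4 back to S4, so after x·y·y·y the machine is still in S4, and z then leads to the accepting state S2. Hence pqqqqqqqqpq ∈ L(A).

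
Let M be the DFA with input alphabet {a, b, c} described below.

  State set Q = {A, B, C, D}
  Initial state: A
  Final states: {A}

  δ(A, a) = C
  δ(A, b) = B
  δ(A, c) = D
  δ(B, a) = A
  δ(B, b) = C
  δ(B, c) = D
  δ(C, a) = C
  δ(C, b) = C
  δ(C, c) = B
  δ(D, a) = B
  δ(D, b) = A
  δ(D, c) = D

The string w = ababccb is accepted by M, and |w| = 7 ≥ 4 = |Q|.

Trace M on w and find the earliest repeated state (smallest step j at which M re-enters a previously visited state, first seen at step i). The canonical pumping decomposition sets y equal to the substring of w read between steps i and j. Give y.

b

Run of M on w = a b a b c c b:
  step 0: A  (start)
  step 1: C  (read a: A→C)
  step 2: C  (read b: C→C)   ← first repeat (C seen earlier)
  step 3: C  (read a: C→C)
  step 4: C  (read b: C→C)
  step 5: B  (read c: C→B)
  step 6: D  (read c: B→D)
  step 7: A  (read b: D→A)

So i = 1, j = 2, giving x = w[0:1] = a, y = w[1:2] = b, z = w[2:7] = abccb.
Check: |xy| = 2 ≤ 4 and |y| = 1 ≥ 1. Reading y takes M from C back to C, so every xyⁱz is accepted.
Since M has 4 states, any run of length ≥ 4 visits 4+1 states, so by pigeonhole some state repeats within the first 4 steps — that repeat gives the pumpable loop.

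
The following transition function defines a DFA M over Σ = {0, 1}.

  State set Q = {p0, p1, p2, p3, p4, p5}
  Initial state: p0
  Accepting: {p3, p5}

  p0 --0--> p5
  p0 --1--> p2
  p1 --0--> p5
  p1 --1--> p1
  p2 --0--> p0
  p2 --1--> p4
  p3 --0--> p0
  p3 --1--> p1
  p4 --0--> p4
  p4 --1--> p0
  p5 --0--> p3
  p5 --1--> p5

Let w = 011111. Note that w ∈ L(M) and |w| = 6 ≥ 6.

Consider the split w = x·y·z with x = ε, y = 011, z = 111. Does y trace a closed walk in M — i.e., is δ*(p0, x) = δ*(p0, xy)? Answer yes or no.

Run of M on the first 3 characters of w = 0 1 1:
  step 0: p0  (start)
  step 1: p5  (read 0: p0→p5)
  step 2: p5  (read 1: p5→p5)
  step 3: p5  (read 1: p5→p5)

After x (step 0): p0. After xy (step 3): p5.
They differ (p0 ≠ p5), so y is not a cycle from the state after x; this split is not the one the pumping-lemma construction produces, and pumping y need not keep the string in L(M).

no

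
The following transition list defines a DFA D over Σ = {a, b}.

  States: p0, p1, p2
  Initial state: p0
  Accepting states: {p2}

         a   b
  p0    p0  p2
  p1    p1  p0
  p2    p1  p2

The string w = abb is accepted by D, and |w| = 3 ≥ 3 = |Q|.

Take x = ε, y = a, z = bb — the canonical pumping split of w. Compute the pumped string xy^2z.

xy^2z = ε·a·a·bb = aabb.
Reading y = a takes D from p0 back to p0, so after x·y·y the machine is still in p0, and z then leads to the accepting state p2. Hence aabb ∈ L(D).

aabb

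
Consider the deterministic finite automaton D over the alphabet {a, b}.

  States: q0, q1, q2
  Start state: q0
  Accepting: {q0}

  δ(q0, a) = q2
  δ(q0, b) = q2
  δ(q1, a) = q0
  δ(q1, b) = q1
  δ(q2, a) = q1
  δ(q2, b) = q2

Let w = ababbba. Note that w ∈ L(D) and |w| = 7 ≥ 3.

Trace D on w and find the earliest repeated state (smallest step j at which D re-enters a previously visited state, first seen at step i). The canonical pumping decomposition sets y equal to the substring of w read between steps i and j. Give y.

Run of D on w = a b a b b b a:
  step 0: q0  (start)
  step 1: q2  (read a: q0→q2)
  step 2: q2  (read b: q2→q2)   ← first repeat (q2 seen earlier)
  step 3: q1  (read a: q2→q1)
  step 4: q1  (read b: q1→q1)
  step 5: q1  (read b: q1→q1)
  step 6: q1  (read b: q1→q1)
  step 7: q0  (read a: q1→q0)

So i = 1, j = 2, giving x = w[0:1] = a, y = w[1:2] = b, z = w[2:7] = abbba.
Check: |xy| = 2 ≤ 3 and |y| = 1 ≥ 1. Reading y takes D from q2 back to q2, so every xyⁱz is accepted.

b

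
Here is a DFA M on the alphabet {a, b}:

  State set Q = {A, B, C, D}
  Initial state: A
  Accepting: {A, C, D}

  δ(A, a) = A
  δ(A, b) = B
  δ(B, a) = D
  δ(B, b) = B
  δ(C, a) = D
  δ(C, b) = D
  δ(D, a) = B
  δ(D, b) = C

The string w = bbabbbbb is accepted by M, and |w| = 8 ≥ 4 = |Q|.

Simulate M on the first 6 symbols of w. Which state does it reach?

Run of M on the first 6 characters of w = b b a b b b:
  step 0: A  (start)
  step 1: B  (read b: A→B)
  step 2: B  (read b: B→B)
  step 3: D  (read a: B→D)
  step 4: C  (read b: D→C)
  step 5: D  (read b: C→D)
  step 6: C  (read b: D→C)

After reading 6 characters, M is in state C.

C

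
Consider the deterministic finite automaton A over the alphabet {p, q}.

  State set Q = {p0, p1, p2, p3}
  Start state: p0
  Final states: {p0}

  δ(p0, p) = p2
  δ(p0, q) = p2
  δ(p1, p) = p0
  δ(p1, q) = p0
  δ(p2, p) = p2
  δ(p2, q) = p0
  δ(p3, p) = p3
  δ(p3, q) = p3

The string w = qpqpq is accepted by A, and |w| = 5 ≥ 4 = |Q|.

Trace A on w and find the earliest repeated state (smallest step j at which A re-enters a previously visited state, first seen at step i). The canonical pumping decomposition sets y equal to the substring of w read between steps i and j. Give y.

p

Run of A on w = q p q p q:
  step 0: p0  (start)
  step 1: p2  (read q: p0→p2)
  step 2: p2  (read p: p2→p2)   ← first repeat (p2 seen earlier)
  step 3: p0  (read q: p2→p0)
  step 4: p2  (read p: p0→p2)
  step 5: p0  (read q: p2→p0)

So i = 1, j = 2, giving x = w[0:1] = q, y = w[1:2] = p, z = w[2:5] = qpq.
Check: |xy| = 2 ≤ 4 and |y| = 1 ≥ 1. Reading y takes A from p2 back to p2, so every xyⁱz is accepted.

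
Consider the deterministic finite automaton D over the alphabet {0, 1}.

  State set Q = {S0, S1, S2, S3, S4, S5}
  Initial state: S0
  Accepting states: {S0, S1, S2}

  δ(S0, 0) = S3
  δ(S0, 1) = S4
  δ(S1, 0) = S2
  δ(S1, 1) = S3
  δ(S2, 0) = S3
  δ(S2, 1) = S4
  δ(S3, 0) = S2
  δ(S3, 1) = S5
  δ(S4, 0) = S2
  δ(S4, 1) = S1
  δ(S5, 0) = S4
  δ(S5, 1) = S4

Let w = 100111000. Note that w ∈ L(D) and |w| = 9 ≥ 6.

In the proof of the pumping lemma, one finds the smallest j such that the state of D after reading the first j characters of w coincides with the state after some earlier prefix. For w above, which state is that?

State sequence: S0 -1-> S4 -0-> S2 -0-> S3 -1-> S5 -1-> S4 -1-> S1 -0-> S2 -0-> S3 -0-> S2
First repeat at step 5: S4 was already visited.

The earliest repeat is at step j = 5: D is in S4, which it already visited at step i = 1.
Since D has 6 states, any run of length ≥ 6 visits 6+1 states, so by pigeonhole some state repeats within the first 6 steps — that repeat gives the pumpable loop.

S4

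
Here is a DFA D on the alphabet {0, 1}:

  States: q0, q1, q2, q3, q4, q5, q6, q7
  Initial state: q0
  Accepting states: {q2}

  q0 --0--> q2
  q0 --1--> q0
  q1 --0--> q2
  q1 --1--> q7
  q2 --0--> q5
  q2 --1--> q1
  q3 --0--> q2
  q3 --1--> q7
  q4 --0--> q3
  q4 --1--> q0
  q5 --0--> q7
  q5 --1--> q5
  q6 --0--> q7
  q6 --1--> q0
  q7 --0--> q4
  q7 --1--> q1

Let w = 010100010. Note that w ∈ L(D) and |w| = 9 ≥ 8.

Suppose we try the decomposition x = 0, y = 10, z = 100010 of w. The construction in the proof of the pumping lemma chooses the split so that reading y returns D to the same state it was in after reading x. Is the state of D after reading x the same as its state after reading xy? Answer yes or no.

Run of D on the first 3 characters of w = 0 1 0:
  step 0: q0  (start)
  step 1: q2  (read 0: q0→q2)
  step 2: q1  (read 1: q2→q1)
  step 3: q2  (read 0: q1→q2)

After x (step 1): q2. After xy (step 3): q2.
They match, so y = 10 drives D around a cycle from q2 back to itself; pumping y any number of times keeps D in q2 before reading z, and xyⁱz ∈ L(D) for every i ≥ 0.

yes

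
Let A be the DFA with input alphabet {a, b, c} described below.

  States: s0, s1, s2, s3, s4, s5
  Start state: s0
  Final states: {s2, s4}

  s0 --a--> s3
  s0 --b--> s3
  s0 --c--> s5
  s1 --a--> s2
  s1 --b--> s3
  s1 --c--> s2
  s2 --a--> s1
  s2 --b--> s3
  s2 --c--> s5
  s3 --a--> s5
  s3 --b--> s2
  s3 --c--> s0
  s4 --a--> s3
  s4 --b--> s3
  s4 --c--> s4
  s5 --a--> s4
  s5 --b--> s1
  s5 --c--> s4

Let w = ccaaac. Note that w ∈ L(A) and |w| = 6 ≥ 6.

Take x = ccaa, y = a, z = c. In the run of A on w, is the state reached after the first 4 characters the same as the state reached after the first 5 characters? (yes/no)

State sequence: s0 -c-> s5 -c-> s4 -a-> s3 -a-> s5 -a-> s4

After x (step 4): s5. After xy (step 5): s4.
They differ (s5 ≠ s4), so y is not a cycle from the state after x; this split is not the one the pumping-lemma construction produces, and pumping y need not keep the string in L(A).

no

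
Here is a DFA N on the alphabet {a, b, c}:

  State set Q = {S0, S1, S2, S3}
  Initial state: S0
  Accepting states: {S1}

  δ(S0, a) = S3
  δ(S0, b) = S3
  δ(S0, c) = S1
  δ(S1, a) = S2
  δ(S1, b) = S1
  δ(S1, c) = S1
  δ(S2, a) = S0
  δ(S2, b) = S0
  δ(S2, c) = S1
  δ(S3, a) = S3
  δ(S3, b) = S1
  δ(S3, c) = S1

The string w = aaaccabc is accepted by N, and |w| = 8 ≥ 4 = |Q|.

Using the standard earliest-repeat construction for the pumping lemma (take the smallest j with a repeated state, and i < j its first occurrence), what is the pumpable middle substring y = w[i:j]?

State sequence: S0 -a-> S3 -a-> S3 -a-> S3 -c-> S1 -c-> S1 -a-> S2 -b-> S0 -c-> S1
First repeat at step 2: S3 was already visited.

So i = 1, j = 2, giving x = w[0:1] = a, y = w[1:2] = a, z = w[2:8] = accabc.
Check: |xy| = 2 ≤ 4 and |y| = 1 ≥ 1. Reading y takes N from S3 back to S3, so every xyⁱz is accepted.

a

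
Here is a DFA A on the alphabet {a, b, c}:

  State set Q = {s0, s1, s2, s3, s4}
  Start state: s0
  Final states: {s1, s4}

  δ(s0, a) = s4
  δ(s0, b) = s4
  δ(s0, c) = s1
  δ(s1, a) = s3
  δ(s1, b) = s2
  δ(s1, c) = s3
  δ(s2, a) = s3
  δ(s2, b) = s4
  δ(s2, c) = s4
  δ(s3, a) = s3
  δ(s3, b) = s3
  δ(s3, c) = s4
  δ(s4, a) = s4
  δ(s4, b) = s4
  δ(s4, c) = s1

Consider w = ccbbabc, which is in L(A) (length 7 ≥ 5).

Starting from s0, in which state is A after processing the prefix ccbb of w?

s3

Run of A on the first 4 characters of w = c c b b:
  step 0: s0  (start)
  step 1: s1  (read c: s0→s1)
  step 2: s3  (read c: s1→s3)
  step 3: s3  (read b: s3→s3)
  step 4: s3  (read b: s3→s3)

After reading 4 characters, A is in state s3.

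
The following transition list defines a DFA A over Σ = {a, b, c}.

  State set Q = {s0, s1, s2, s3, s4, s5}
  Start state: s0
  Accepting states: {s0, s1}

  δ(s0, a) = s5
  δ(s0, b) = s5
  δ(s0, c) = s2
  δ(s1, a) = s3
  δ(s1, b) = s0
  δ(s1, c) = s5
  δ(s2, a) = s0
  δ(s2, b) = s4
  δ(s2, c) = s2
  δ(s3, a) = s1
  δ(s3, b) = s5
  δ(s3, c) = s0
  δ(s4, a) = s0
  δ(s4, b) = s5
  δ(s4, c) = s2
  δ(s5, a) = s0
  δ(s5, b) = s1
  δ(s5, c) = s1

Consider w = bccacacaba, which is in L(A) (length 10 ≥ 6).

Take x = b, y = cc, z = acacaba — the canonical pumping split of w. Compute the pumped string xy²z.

bccccacacaba

xy^2z = b·cc·cc·acacaba = bccccacacaba.
Reading y = cc takes A from s5 back to s5, so after x·y·y the machine is still in s5, and z then leads to the accepting state s0. Hence bccccacacaba ∈ L(A).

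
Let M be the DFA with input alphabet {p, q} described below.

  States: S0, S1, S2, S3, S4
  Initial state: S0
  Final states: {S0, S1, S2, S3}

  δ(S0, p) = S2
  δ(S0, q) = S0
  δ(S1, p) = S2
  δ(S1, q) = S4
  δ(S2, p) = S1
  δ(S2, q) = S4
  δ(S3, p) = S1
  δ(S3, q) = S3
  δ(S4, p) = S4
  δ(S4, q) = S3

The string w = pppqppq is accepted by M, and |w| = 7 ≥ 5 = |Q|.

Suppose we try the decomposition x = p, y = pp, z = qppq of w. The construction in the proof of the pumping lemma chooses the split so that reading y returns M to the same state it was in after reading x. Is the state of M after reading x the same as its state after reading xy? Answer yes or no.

Run of M on the first 3 characters of w = p p p:
  step 0: S0  (start)
  step 1: S2  (read p: S0→S2)
  step 2: S1  (read p: S2→S1)
  step 3: S2  (read p: S1→S2)

After x (step 1): S2. After xy (step 3): S2.
They match, so y = pp drives M around a cycle from S2 back to itself; pumping y any number of times keeps M in S2 before reading z, and xyⁱz ∈ L(M) for every i ≥ 0.

yes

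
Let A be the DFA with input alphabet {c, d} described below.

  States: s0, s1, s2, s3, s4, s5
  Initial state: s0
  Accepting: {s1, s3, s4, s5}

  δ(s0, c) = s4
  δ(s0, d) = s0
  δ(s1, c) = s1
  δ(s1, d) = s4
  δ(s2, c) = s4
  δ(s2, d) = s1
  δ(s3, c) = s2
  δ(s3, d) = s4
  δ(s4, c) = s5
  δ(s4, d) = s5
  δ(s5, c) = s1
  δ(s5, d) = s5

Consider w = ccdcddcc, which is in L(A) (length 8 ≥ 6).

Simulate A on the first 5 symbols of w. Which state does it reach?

s4

State sequence: s0 -c-> s4 -c-> s5 -d-> s5 -c-> s1 -d-> s4

After reading 5 characters, A is in state s4.
(This kind of state-tracing is the core of the pumping-lemma construction: with 6 states, pigeonhole forces a repeat within the first 6 steps.)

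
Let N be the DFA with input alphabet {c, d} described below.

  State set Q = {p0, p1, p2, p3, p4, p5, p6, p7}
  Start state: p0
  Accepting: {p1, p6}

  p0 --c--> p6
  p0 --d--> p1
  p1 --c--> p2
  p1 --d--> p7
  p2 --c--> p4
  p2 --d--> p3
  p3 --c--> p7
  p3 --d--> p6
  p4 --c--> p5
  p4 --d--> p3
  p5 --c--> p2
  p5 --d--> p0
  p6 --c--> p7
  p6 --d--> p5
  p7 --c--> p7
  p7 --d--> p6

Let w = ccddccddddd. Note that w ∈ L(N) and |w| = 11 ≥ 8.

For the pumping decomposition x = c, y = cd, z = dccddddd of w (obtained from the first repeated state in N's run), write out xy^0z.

xy⁰z = xz = c·dccddddd = cdccddddd.
Reading y = cd takes N from p6 back to p6, so after x the machine is still in p6, and z then leads to the accepting state p1. Hence cdccddddd ∈ L(N).

cdccddddd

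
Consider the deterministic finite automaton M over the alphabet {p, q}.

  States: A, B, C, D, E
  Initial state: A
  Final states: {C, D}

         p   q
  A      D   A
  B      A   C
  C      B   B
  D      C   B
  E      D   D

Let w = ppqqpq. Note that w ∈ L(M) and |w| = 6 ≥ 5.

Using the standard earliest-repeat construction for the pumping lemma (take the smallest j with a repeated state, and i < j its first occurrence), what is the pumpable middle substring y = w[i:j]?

Run of M on w = p p q q p q:
  step 0: A  (start)
  step 1: D  (read p: A→D)
  step 2: C  (read p: D→C)
  step 3: B  (read q: C→B)
  step 4: C  (read q: B→C)   ← first repeat (C seen earlier)
  step 5: B  (read p: C→B)
  step 6: C  (read q: B→C)

So i = 2, j = 4, giving x = w[0:2] = pp, y = w[2:4] = qq, z = w[4:6] = pq.
Check: |xy| = 4 ≤ 5 and |y| = 2 ≥ 1. Reading y takes M from C back to C, so every xyⁱz is accepted.

qq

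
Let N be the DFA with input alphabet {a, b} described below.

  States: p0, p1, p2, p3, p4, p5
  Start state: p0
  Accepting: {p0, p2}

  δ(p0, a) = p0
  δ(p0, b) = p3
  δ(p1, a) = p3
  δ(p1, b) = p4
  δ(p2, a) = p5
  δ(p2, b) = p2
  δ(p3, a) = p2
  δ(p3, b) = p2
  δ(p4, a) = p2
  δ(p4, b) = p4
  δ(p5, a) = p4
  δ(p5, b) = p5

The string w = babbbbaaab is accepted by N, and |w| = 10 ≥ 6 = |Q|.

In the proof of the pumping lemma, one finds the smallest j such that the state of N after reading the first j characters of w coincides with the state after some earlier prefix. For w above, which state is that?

Run of N on w = b a b b b b a a a b:
  step 0: p0  (start)
  step 1: p3  (read b: p0→p3)
  step 2: p2  (read a: p3→p2)
  step 3: p2  (read b: p2→p2)   ← first repeat (p2 seen earlier)
  step 4: p2  (read b: p2→p2)
  step 5: p2  (read b: p2→p2)
  step 6: p2  (read b: p2→p2)
  step 7: p5  (read a: p2→p5)
  step 8: p4  (read a: p5→p4)
  step 9: p2  (read a: p4→p2)
  step 10: p2  (read b: p2→p2)

The earliest repeat is at step j = 3: N is in p2, which it already visited at step i = 2.
With |Q| = 6, pigeonhole forces a state repeat no later than step 6; the substring read between the first and second visits to that state can be pumped.

p2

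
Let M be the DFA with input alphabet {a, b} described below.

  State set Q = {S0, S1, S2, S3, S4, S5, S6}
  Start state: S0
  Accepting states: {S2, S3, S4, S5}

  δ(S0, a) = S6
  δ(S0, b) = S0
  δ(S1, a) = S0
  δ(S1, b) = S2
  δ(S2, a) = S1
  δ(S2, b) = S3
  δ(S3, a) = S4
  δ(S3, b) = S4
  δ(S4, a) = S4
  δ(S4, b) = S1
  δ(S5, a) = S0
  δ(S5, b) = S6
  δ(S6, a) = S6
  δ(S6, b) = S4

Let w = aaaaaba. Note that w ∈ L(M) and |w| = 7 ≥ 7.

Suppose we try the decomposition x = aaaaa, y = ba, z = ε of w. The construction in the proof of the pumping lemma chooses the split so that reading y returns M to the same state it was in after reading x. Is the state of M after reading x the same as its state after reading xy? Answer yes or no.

no

State sequence: S0 -a-> S6 -a-> S6 -a-> S6 -a-> S6 -a-> S6 -b-> S4 -a-> S4

After x (step 5): S6. After xy (step 7): S4.
They differ (S6 ≠ S4), so y is not a cycle from the state after x; this split is not the one the pumping-lemma construction produces, and pumping y need not keep the string in L(M).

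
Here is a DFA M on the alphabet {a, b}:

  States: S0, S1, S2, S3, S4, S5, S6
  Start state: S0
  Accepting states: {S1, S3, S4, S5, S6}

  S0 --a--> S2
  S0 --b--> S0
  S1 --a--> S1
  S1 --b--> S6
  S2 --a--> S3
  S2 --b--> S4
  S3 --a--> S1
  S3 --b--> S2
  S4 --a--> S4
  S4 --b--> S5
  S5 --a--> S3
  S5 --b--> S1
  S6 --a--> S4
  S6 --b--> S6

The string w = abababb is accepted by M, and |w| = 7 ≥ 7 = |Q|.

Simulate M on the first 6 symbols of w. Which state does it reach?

Run of M on the first 6 characters of w = a b a b a b:
  step 0: S0  (start)
  step 1: S2  (read a: S0→S2)
  step 2: S4  (read b: S2→S4)
  step 3: S4  (read a: S4→S4)
  step 4: S5  (read b: S4→S5)
  step 5: S3  (read a: S5→S3)
  step 6: S2  (read b: S3→S2)

After reading 6 characters, M is in state S2.

S2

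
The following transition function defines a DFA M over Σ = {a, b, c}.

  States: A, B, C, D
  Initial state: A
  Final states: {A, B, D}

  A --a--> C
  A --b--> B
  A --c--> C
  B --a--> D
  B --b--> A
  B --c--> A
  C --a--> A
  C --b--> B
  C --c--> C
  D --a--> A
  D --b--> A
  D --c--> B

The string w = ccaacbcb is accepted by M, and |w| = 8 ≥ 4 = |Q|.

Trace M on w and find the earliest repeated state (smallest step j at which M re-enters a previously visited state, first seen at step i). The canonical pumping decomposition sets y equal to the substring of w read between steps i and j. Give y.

State sequence: A -c-> C -c-> C -a-> A -a-> C -c-> C -b-> B -c-> A -b-> B
First repeat at step 2: C was already visited.

So i = 1, j = 2, giving x = w[0:1] = c, y = w[1:2] = c, z = w[2:8] = aacbcb.
Check: |xy| = 2 ≤ 4 and |y| = 1 ≥ 1. Reading y takes M from C back to C, so every xyⁱz is accepted.
The DFA has 4 states, so the proof of the pumping lemma guarantees a repeated state among the first 4+1 visited; the segment between the two visits is the pumpable y.

c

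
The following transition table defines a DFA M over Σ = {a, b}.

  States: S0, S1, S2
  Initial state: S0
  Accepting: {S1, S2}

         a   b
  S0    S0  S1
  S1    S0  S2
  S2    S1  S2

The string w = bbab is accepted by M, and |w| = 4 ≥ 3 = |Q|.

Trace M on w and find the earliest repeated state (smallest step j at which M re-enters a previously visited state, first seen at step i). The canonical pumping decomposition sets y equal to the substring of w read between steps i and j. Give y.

State sequence: S0 -b-> S1 -b-> S2 -a-> S1 -b-> S2
First repeat at step 3: S1 was already visited.

So i = 1, j = 3, giving x = w[0:1] = b, y = w[1:3] = ba, z = w[3:4] = b.
Check: |xy| = 3 ≤ 3 and |y| = 2 ≥ 1. Reading y takes M from S1 back to S1, so every xyⁱz is accepted.

ba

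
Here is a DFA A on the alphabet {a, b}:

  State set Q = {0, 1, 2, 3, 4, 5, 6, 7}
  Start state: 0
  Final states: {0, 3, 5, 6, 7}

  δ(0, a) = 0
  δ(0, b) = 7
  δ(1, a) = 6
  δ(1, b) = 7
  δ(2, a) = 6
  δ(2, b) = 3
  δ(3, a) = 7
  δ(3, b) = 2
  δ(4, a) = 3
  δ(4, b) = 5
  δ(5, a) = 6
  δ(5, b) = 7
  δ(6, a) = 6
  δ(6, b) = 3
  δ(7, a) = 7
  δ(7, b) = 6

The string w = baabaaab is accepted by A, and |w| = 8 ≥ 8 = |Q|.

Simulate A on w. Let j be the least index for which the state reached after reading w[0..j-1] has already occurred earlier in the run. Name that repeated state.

7

Run of A on w = b a a b a a a b:
  step 0: 0  (start)
  step 1: 7  (read b: 0→7)
  step 2: 7  (read a: 7→7)   ← first repeat (7 seen earlier)
  step 3: 7  (read a: 7→7)
  step 4: 6  (read b: 7→6)
  step 5: 6  (read a: 6→6)
  step 6: 6  (read a: 6→6)
  step 7: 6  (read a: 6→6)
  step 8: 3  (read b: 6→3)

The earliest repeat is at step j = 2: A is in 7, which it already visited at step i = 1.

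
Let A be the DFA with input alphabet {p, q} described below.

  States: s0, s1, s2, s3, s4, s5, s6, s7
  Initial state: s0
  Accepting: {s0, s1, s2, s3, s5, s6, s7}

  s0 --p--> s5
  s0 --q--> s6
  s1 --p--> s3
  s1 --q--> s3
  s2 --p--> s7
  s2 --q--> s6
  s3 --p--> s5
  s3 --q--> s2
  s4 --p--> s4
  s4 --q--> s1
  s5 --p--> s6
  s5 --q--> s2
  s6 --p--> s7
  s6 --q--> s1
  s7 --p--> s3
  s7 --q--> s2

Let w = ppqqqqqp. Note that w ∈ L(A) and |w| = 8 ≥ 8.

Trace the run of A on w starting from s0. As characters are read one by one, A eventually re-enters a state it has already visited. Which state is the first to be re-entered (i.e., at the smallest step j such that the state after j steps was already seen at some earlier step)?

s6

Run of A on w = p p q q q q q p:
  step 0: s0  (start)
  step 1: s5  (read p: s0→s5)
  step 2: s6  (read p: s5→s6)
  step 3: s1  (read q: s6→s1)
  step 4: s3  (read q: s1→s3)
  step 5: s2  (read q: s3→s2)
  step 6: s6  (read q: s2→s6)   ← first repeat (s6 seen earlier)
  step 7: s1  (read q: s6→s1)
  step 8: s3  (read p: s1→s3)

The earliest repeat is at step j = 6: A is in s6, which it already visited at step i = 2.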